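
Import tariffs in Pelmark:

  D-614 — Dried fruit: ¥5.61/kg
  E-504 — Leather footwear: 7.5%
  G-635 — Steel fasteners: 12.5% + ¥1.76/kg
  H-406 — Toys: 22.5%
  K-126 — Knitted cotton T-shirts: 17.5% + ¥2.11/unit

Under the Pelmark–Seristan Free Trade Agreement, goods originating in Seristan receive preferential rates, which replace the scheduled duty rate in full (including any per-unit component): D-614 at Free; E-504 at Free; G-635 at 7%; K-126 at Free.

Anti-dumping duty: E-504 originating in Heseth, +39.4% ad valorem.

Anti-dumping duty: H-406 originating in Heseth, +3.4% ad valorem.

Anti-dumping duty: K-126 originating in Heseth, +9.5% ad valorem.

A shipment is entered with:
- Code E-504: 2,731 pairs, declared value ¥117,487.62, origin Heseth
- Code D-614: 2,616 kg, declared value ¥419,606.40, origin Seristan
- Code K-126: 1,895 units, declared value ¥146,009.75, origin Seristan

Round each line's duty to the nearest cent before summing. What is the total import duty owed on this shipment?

Line 1 (E-504, Heseth, 2,731 pairs, ¥117,487.62):
Base rate for E-504 is 7.5%.
E-504 has an FTA preferential rate, but origin Heseth is not Seristan; base rate stands.
Additional duty on E-504 from Heseth: +39.4%. Applied ad valorem rate: 7.5% + 39.4% = 46.9%.
Duty = ¥117,487.62 × 46.9% = ¥55,101.69.
Line 2 (D-614, Seristan, 2,616 kg, ¥419,606.40):
Base rate for D-614 is ¥5.61/kg.
Origin Seristan qualifies under the Pelmark–Seristan agreement and D-614 is covered: preferential rate Free applies instead.
Duty = ¥419,606.40 × 0% = ¥0.00.
Line 3 (K-126, Seristan, 1,895 units, ¥146,009.75):
Base rate for K-126 is 17.5% + ¥2.11/unit.
Origin Seristan qualifies under the Pelmark–Seristan agreement and K-126 is covered: preferential rate Free applies instead.
The additional-duty order on K-126 targets Heseth, not Seristan; it does not apply.
Duty = ¥146,009.75 × 0% = ¥0.00.
Total = ¥55,101.69 + ¥0.00 + ¥0.00 = ¥55,101.69.

¥55,101.69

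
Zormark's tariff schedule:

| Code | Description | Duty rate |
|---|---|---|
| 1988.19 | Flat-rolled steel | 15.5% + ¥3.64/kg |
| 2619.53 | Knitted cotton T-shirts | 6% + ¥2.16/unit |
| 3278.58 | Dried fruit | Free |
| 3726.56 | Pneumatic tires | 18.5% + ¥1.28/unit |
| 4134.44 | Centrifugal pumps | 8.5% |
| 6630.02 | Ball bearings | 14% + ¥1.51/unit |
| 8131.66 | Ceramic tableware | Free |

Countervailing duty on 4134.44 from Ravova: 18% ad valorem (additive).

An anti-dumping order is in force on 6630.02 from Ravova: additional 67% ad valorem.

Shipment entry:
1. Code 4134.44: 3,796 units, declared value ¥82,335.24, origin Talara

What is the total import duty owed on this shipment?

Line 1 (4134.44, Talara, 3,796 units, ¥82,335.24):
Base rate for 4134.44 is 8.5%.
The additional-duty order on 4134.44 targets Ravova, not Talara; it does not apply.
Duty = ¥82,335.24 × 8.5% = ¥6,998.50.

¥6,998.50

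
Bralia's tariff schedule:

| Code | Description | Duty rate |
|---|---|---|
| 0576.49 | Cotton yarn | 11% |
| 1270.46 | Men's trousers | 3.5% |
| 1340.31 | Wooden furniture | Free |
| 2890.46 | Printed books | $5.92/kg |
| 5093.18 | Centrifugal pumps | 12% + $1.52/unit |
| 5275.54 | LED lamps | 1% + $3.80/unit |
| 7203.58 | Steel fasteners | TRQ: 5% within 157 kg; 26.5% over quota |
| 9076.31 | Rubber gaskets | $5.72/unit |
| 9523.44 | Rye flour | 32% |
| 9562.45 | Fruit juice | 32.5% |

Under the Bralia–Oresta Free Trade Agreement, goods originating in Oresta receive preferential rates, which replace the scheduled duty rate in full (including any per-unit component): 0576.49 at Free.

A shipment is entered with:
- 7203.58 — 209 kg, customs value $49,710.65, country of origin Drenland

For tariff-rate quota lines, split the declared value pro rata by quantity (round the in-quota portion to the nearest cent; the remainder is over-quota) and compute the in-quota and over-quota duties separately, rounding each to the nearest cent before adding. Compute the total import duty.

Line 1 (7203.58, Drenland, 209 kg, $49,710.65):
Code 7203.58 is under a tariff-rate quota (threshold 157 kg). In-quota: 157 kg at 5%; over-quota: 52 kg at 26.5%.
Pro-rata value split: in-quota = $49,710.65 × 157/209 = $37,342.45; over-quota = $49,710.65 − $37,342.45 = $12,368.20.
In-quota duty = $37,342.45 × 5% = $1,867.12. Over-quota duty = $12,368.20 × 26.5% = $3,277.57.
Line duty = $1,867.12 + $3,277.57 = $5,144.69.

$5,144.69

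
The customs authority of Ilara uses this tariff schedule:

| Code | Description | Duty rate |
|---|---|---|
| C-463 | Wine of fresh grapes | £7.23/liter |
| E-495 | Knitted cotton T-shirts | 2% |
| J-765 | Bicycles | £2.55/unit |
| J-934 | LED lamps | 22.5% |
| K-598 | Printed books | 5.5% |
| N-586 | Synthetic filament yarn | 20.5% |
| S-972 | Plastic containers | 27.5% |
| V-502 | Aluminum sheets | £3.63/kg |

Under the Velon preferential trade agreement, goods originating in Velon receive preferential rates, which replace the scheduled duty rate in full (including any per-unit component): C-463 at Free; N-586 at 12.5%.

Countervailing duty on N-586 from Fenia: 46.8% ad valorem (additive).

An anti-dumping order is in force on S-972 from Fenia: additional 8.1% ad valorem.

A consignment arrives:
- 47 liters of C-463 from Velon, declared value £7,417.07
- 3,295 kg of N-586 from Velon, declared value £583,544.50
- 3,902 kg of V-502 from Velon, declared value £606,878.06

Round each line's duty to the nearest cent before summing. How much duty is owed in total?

Line 1 (C-463, Velon, 47 liters, £7,417.07):
Base rate for C-463 is £7.23/liter.
Origin Velon qualifies under the Ilara–Velon agreement and C-463 is covered: preferential rate Free applies instead.
Duty = £7,417.07 × 0% = £0.00.
Line 2 (N-586, Velon, 3,295 kg, £583,544.50):
Base rate for N-586 is 20.5%.
Origin Velon qualifies under the Ilara–Velon agreement and N-586 is covered: preferential rate 12.5% applies instead.
The additional-duty order on N-586 targets Fenia, not Velon; it does not apply.
Duty = £583,544.50 × 12.5% = £72,943.06.
Line 3 (V-502, Velon, 3,902 kg, £606,878.06):
Base rate for V-502 is £3.63/kg.
Origin Velon is the FTA partner but V-502 is not on the preference list; base rate stands.
Duty = 3,902 × £3.63 = £14,164.26.
Total = £0.00 + £72,943.06 + £14,164.26 = £87,107.32.

£87,107.32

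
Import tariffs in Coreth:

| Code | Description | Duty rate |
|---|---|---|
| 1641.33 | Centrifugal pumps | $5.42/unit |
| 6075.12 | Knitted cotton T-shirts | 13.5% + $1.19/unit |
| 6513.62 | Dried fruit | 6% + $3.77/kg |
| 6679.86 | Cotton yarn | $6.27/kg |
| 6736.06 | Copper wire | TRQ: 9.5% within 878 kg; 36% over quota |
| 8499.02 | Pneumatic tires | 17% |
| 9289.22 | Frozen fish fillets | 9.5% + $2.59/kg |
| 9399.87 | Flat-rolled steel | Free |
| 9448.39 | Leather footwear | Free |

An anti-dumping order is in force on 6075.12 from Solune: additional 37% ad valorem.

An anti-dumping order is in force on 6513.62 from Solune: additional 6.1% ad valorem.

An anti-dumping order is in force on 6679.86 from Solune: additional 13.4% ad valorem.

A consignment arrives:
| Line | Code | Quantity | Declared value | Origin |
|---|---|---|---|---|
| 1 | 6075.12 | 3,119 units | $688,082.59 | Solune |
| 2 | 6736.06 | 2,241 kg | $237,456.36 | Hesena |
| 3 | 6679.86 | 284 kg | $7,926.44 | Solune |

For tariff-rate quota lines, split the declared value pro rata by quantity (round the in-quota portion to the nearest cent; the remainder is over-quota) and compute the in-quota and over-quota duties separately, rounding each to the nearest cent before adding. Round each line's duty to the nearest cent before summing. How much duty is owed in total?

$414,866.71

Line 1 (6075.12, Solune, 3,119 units, $688,082.59):
Base rate for 6075.12 is 13.5% + $1.19/unit.
Additional duty on 6075.12 from Solune: +37%. Applied ad valorem rate: 13.5% + 37% = 50.5%.
Duty = $688,082.59 × 50.5% + 3,119 × $1.19 = $351,193.32.
Line 2 (6736.06, Hesena, 2,241 kg, $237,456.36):
Code 6736.06 is under a tariff-rate quota (threshold 878 kg). In-quota: 878 kg at 9.5%; over-quota: 1,363 kg at 36%.
Pro-rata value split: in-quota = $237,456.36 × 878/2,241 = $93,032.88; over-quota = $237,456.36 − $93,032.88 = $144,423.48.
In-quota duty = $93,032.88 × 9.5% = $8,838.12. Over-quota duty = $144,423.48 × 36% = $51,992.45.
Line duty = $8,838.12 + $51,992.45 = $60,830.57.
Line 3 (6679.86, Solune, 284 kg, $7,926.44):
Base rate for 6679.86 is $6.27/kg.
Additional duty on 6679.86 from Solune: +13.4% ad valorem. Applied ad valorem rate = 13.4%.
Duty = $7,926.44 × 13.4% + 284 × $6.27 = $2,842.82.
Total = $351,193.32 + $60,830.57 + $2,842.82 = $414,866.71.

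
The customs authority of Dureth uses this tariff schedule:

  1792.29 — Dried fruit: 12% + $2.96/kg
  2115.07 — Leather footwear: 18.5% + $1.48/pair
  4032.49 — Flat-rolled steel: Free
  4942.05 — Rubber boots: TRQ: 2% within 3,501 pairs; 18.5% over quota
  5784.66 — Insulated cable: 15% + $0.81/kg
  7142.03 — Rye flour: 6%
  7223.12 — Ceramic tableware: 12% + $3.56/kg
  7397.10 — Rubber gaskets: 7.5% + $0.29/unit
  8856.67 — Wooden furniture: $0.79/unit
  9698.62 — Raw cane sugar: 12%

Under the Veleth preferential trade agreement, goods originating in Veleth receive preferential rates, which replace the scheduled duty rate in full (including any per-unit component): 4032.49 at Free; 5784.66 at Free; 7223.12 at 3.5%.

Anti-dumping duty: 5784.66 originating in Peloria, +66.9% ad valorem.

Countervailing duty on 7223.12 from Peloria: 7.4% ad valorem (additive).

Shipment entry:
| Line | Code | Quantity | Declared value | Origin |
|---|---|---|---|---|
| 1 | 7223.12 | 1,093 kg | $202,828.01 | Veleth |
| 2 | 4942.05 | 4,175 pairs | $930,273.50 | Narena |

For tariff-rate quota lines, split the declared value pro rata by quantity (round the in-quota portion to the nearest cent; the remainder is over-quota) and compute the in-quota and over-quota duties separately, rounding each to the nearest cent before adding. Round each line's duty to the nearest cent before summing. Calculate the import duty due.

Line 1 (7223.12, Veleth, 1,093 kg, $202,828.01):
Base rate for 7223.12 is 12% + $3.56/kg.
Origin Veleth qualifies under the Dureth–Veleth agreement and 7223.12 is covered: preferential rate 3.5% applies instead.
The additional-duty order on 7223.12 targets Peloria, not Veleth; it does not apply.
Duty = $202,828.01 × 3.5% = $7,098.98.
Line 2 (4942.05, Narena, 4,175 pairs, $930,273.50):
Code 4942.05 is under a tariff-rate quota (threshold 3,501 pairs). In-quota: 3,501 pairs at 2%; over-quota: 674 pairs at 18.5%.
Pro-rata value split: in-quota = $930,273.50 × 3,501/4,175 = $780,092.82; over-quota = $930,273.50 − $780,092.82 = $150,180.68.
In-quota duty = $780,092.82 × 2% = $15,601.86. Over-quota duty = $150,180.68 × 18.5% = $27,783.43.
Line duty = $15,601.86 + $27,783.43 = $43,385.29.
Total = $7,098.98 + $43,385.29 = $50,484.27.

$50,484.27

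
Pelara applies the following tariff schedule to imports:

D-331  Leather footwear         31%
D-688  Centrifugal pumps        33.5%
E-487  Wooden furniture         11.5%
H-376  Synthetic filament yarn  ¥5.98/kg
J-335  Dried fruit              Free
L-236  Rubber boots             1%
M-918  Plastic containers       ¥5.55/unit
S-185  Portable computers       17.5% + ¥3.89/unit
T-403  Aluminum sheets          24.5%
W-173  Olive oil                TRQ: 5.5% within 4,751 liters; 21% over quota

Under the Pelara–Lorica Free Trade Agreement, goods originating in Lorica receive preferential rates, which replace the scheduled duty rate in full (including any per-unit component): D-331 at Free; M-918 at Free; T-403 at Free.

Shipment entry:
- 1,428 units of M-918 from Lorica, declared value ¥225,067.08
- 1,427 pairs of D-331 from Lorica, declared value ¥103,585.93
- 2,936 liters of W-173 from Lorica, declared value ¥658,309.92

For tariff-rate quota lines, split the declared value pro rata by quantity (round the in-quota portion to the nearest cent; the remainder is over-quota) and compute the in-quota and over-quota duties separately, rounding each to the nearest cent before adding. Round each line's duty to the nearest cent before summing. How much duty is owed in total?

¥36,207.05

Line 1 (M-918, Lorica, 1,428 units, ¥225,067.08):
Base rate for M-918 is ¥5.55/unit.
Origin Lorica qualifies under the Pelara–Lorica agreement and M-918 is covered: preferential rate Free applies instead.
Duty = ¥225,067.08 × 0% = ¥0.00.
Line 2 (D-331, Lorica, 1,427 pairs, ¥103,585.93):
Base rate for D-331 is 31%.
Origin Lorica qualifies under the Pelara–Lorica agreement and D-331 is covered: preferential rate Free applies instead.
Duty = ¥103,585.93 × 0% = ¥0.00.
Line 3 (W-173, Lorica, 2,936 liters, ¥658,309.92):
Code W-173 is under a tariff-rate quota (threshold 4,751 liters). Quantity 2,936 liters is within the quota, so the in-quota rate 5.5% applies to the full value.
Duty = ¥658,309.92 × 5.5% = ¥36,207.05.
Total = ¥0.00 + ¥0.00 + ¥36,207.05 = ¥36,207.05.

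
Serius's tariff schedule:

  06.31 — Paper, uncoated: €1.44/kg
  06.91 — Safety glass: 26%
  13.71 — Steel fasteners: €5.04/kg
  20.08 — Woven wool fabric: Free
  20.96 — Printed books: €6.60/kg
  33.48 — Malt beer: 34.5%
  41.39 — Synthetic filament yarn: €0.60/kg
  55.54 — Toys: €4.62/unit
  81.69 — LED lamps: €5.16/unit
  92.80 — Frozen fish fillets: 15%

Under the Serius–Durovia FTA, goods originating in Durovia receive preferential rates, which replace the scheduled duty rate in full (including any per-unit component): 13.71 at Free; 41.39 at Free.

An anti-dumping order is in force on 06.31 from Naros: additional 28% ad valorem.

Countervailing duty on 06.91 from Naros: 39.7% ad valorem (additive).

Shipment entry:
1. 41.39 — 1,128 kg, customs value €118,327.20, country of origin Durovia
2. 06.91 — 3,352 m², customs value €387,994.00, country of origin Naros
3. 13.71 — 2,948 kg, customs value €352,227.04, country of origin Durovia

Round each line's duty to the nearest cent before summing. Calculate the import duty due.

Line 1 (41.39, Durovia, 1,128 kg, €118,327.20):
Base rate for 41.39 is €0.60/kg.
Origin Durovia qualifies under the Serius–Durovia agreement and 41.39 is covered: preferential rate Free applies instead.
Duty = €118,327.20 × 0% = €0.00.
Line 2 (06.91, Naros, 3,352 m², €387,994.00):
Base rate for 06.91 is 26%.
Additional duty on 06.91 from Naros: +39.7%. Applied ad valorem rate: 26% + 39.7% = 65.7%.
Duty = €387,994.00 × 65.7% = €254,912.06.
Line 3 (13.71, Durovia, 2,948 kg, €352,227.04):
Base rate for 13.71 is €5.04/kg.
Origin Durovia qualifies under the Serius–Durovia agreement and 13.71 is covered: preferential rate Free applies instead.
Duty = €352,227.04 × 0% = €0.00.
Total = €0.00 + €254,912.06 + €0.00 = €254,912.06.

€254,912.06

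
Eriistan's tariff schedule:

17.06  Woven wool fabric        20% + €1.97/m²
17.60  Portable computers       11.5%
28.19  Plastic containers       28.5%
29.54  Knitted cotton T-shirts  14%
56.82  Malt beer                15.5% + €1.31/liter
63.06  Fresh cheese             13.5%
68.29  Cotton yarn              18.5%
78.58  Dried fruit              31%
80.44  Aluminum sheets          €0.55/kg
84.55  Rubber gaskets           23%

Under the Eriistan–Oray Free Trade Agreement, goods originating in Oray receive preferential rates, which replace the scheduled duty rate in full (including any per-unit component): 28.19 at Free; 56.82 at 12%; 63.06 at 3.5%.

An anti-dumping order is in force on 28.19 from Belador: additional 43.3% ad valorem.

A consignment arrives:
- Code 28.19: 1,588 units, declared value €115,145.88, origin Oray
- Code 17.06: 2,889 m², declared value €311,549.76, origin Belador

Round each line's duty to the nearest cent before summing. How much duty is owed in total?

€68,001.28

Line 1 (28.19, Oray, 1,588 units, €115,145.88):
Base rate for 28.19 is 28.5%.
Origin Oray qualifies under the Eriistan–Oray agreement and 28.19 is covered: preferential rate Free applies instead.
The additional-duty order on 28.19 targets Belador, not Oray; it does not apply.
Duty = €115,145.88 × 0% = €0.00.
Line 2 (17.06, Belador, 2,889 m², €311,549.76):
Base rate for 17.06 is 20% + €1.97/m².
Duty = €311,549.76 × 20% + 2,889 × €1.97 = €68,001.28.
Total = €0.00 + €68,001.28 = €68,001.28.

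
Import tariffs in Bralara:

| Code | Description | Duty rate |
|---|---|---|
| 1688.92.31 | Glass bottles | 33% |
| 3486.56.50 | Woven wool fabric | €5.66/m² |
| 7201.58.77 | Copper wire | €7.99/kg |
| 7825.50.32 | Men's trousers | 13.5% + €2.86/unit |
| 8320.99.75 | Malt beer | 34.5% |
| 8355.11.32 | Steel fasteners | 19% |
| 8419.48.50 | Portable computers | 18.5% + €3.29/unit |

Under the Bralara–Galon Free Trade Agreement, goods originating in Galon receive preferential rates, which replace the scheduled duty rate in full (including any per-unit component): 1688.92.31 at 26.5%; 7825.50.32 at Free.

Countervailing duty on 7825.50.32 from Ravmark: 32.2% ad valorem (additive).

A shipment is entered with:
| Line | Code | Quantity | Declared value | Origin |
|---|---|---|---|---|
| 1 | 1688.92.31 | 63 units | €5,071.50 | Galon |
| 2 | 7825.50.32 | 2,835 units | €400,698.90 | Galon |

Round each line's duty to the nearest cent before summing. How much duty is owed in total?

€1,343.95

Line 1 (1688.92.31, Galon, 63 units, €5,071.50):
Base rate for 1688.92.31 is 33%.
Origin Galon qualifies under the Bralara–Galon agreement and 1688.92.31 is covered: preferential rate 26.5% applies instead.
Duty = €5,071.50 × 26.5% = €1,343.95.
Line 2 (7825.50.32, Galon, 2,835 units, €400,698.90):
Base rate for 7825.50.32 is 13.5% + €2.86/unit.
Origin Galon qualifies under the Bralara–Galon agreement and 7825.50.32 is covered: preferential rate Free applies instead.
The additional-duty order on 7825.50.32 targets Ravmark, not Galon; it does not apply.
Duty = €400,698.90 × 0% = €0.00.
Total = €1,343.95 + €0.00 = €1,343.95.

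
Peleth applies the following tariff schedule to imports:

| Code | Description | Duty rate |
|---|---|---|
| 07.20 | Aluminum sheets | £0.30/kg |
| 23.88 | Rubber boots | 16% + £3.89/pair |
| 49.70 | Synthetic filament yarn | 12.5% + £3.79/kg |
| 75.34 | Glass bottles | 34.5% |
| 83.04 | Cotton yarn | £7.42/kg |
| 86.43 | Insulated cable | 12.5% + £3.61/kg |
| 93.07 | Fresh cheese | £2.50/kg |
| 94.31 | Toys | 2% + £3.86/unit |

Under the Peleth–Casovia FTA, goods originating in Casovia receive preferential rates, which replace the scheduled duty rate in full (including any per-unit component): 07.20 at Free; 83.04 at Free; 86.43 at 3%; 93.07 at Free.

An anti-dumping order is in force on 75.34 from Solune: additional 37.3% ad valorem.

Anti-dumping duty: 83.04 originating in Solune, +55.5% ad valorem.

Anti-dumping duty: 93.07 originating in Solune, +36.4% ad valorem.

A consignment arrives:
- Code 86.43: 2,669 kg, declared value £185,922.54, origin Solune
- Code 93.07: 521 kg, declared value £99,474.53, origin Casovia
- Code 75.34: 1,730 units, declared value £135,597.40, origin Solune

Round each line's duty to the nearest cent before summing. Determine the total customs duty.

Line 1 (86.43, Solune, 2,669 kg, £185,922.54):
Base rate for 86.43 is 12.5% + £3.61/kg.
86.43 has an FTA preferential rate, but origin Solune is not Casovia; base rate stands.
Duty = £185,922.54 × 12.5% + 2,669 × £3.61 = £32,875.41.
Line 2 (93.07, Casovia, 521 kg, £99,474.53):
Base rate for 93.07 is £2.50/kg.
Origin Casovia qualifies under the Peleth–Casovia agreement and 93.07 is covered: preferential rate Free applies instead.
The additional-duty order on 93.07 targets Solune, not Casovia; it does not apply.
Duty = £99,474.53 × 0% = £0.00.
Line 3 (75.34, Solune, 1,730 units, £135,597.40):
Base rate for 75.34 is 34.5%.
Additional duty on 75.34 from Solune: +37.3%. Applied ad valorem rate: 34.5% + 37.3% = 71.8%.
Duty = £135,597.40 × 71.8% = £97,358.93.
Total = £32,875.41 + £0.00 + £97,358.93 = £130,234.34.

£130,234.34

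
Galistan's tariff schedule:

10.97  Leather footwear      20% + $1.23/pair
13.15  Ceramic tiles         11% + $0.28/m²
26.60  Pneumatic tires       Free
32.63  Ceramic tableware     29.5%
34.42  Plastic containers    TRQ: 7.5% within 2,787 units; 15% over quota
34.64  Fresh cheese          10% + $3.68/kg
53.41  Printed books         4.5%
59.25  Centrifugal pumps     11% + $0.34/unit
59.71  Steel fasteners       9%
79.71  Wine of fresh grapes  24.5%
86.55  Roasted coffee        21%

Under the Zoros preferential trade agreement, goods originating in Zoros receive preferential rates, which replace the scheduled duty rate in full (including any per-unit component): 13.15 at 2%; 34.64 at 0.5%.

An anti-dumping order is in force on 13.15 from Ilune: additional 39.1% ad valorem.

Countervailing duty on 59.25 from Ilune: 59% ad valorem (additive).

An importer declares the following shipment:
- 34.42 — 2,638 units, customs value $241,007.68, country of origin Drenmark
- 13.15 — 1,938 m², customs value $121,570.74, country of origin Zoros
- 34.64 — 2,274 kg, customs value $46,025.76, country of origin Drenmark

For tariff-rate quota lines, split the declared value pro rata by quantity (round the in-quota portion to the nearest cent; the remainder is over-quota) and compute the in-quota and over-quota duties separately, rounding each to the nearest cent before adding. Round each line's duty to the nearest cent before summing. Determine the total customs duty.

Line 1 (34.42, Drenmark, 2,638 units, $241,007.68):
Code 34.42 is under a tariff-rate quota (threshold 2,787 units). Quantity 2,638 units is within the quota, so the in-quota rate 7.5% applies to the full value.
Duty = $241,007.68 × 7.5% = $18,075.58.
Line 2 (13.15, Zoros, 1,938 m², $121,570.74):
Base rate for 13.15 is 11% + $0.28/m².
Origin Zoros qualifies under the Galistan–Zoros agreement and 13.15 is covered: preferential rate 2% applies instead.
The additional-duty order on 13.15 targets Ilune, not Zoros; it does not apply.
Duty = $121,570.74 × 2% = $2,431.41.
Line 3 (34.64, Drenmark, 2,274 kg, $46,025.76):
Base rate for 34.64 is 10% + $3.68/kg.
34.64 has an FTA preferential rate, but origin Drenmark is not Zoros; base rate stands.
Duty = $46,025.76 × 10% + 2,274 × $3.68 = $12,970.90.
Total = $18,075.58 + $2,431.41 + $12,970.90 = $33,477.89.

$33,477.89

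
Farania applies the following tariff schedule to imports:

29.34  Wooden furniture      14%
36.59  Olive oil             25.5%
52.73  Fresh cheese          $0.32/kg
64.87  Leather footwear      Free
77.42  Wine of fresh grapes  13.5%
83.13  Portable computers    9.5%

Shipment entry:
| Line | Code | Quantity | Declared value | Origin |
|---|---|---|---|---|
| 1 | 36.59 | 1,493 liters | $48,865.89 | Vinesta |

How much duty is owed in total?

Line 1 (36.59, Vinesta, 1,493 liters, $48,865.89):
Base rate for 36.59 is 25.5%.
Duty = $48,865.89 × 25.5% = $12,460.80.

$12,460.80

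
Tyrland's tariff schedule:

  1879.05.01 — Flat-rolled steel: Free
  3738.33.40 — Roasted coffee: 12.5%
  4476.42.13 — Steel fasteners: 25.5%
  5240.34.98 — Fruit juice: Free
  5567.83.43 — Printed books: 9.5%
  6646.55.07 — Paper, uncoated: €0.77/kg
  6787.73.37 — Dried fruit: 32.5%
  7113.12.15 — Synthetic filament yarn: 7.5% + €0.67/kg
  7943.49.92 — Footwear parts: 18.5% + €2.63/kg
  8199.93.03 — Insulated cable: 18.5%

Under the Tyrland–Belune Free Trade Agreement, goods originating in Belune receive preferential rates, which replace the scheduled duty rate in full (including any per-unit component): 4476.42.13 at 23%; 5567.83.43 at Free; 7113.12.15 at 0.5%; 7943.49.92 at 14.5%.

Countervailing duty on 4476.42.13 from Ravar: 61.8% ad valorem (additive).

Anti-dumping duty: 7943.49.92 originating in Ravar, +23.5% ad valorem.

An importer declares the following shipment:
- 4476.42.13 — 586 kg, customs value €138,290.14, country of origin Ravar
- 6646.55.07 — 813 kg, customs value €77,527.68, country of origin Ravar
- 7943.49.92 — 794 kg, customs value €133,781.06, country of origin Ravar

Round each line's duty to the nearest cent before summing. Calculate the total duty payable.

Line 1 (4476.42.13, Ravar, 586 kg, €138,290.14):
Base rate for 4476.42.13 is 25.5%.
4476.42.13 has an FTA preferential rate, but origin Ravar is not Belune; base rate stands.
Additional duty on 4476.42.13 from Ravar: +61.8%. Applied ad valorem rate: 25.5% + 61.8% = 87.3%.
Duty = €138,290.14 × 87.3% = €120,727.29.
Line 2 (6646.55.07, Ravar, 813 kg, €77,527.68):
Base rate for 6646.55.07 is €0.77/kg.
Duty = 813 × €0.77 = €626.01.
Line 3 (7943.49.92, Ravar, 794 kg, €133,781.06):
Base rate for 7943.49.92 is 18.5% + €2.63/kg.
7943.49.92 has an FTA preferential rate, but origin Ravar is not Belune; base rate stands.
Additional duty on 7943.49.92 from Ravar: +23.5%. Applied ad valorem rate: 18.5% + 23.5% = 42%.
Duty = €133,781.06 × 42% + 794 × €2.63 = €58,276.27.
Total = €120,727.29 + €626.01 + €58,276.27 = €179,629.57.

€179,629.57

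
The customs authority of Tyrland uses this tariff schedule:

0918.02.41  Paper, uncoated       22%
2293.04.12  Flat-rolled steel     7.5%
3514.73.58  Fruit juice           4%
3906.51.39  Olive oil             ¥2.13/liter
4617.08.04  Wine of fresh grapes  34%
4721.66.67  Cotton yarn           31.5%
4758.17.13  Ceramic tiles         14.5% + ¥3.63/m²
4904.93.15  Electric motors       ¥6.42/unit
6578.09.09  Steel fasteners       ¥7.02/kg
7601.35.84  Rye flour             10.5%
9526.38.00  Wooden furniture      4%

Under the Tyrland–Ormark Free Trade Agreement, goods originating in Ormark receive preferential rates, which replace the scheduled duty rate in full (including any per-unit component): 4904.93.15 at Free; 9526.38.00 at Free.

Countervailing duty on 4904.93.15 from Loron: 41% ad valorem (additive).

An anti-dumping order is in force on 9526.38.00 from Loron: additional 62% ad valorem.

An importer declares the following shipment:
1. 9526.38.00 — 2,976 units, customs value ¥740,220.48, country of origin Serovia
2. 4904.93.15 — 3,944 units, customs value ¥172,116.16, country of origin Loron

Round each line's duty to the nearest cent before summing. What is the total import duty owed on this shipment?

¥125,496.93

Line 1 (9526.38.00, Serovia, 2,976 units, ¥740,220.48):
Base rate for 9526.38.00 is 4%.
9526.38.00 has an FTA preferential rate, but origin Serovia is not Ormark; base rate stands.
The additional-duty order on 9526.38.00 targets Loron, not Serovia; it does not apply.
Duty = ¥740,220.48 × 4% = ¥29,608.82.
Line 2 (4904.93.15, Loron, 3,944 units, ¥172,116.16):
Base rate for 4904.93.15 is ¥6.42/unit.
4904.93.15 has an FTA preferential rate, but origin Loron is not Ormark; base rate stands.
Additional duty on 4904.93.15 from Loron: +41% ad valorem. Applied ad valorem rate = 41%.
Duty = ¥172,116.16 × 41% + 3,944 × ¥6.42 = ¥95,888.11.
Total = ¥29,608.82 + ¥95,888.11 = ¥125,496.93.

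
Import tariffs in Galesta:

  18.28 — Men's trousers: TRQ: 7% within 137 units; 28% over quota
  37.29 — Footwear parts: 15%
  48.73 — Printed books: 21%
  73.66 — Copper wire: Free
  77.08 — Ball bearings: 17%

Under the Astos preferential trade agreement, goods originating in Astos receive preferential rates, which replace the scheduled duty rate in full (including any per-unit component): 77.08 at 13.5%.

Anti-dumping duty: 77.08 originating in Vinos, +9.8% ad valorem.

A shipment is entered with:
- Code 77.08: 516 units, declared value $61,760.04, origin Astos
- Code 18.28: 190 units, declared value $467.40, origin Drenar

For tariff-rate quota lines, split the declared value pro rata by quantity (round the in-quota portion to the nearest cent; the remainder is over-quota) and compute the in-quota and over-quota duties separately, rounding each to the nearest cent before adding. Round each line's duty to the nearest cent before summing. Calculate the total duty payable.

Line 1 (77.08, Astos, 516 units, $61,760.04):
Base rate for 77.08 is 17%.
Origin Astos qualifies under the Galesta–Astos agreement and 77.08 is covered: preferential rate 13.5% applies instead.
The additional-duty order on 77.08 targets Vinos, not Astos; it does not apply.
Duty = $61,760.04 × 13.5% = $8,337.61.
Line 2 (18.28, Drenar, 190 units, $467.40):
Code 18.28 is under a tariff-rate quota (threshold 137 units). In-quota: 137 units at 7%; over-quota: 53 units at 28%.
Pro-rata value split: in-quota = $467.40 × 137/190 = $337.02; over-quota = $467.40 − $337.02 = $130.38.
In-quota duty = $337.02 × 7% = $23.59. Over-quota duty = $130.38 × 28% = $36.51.
Line duty = $23.59 + $36.51 = $60.10.
Total = $8,337.61 + $60.10 = $8,397.71.

$8,397.71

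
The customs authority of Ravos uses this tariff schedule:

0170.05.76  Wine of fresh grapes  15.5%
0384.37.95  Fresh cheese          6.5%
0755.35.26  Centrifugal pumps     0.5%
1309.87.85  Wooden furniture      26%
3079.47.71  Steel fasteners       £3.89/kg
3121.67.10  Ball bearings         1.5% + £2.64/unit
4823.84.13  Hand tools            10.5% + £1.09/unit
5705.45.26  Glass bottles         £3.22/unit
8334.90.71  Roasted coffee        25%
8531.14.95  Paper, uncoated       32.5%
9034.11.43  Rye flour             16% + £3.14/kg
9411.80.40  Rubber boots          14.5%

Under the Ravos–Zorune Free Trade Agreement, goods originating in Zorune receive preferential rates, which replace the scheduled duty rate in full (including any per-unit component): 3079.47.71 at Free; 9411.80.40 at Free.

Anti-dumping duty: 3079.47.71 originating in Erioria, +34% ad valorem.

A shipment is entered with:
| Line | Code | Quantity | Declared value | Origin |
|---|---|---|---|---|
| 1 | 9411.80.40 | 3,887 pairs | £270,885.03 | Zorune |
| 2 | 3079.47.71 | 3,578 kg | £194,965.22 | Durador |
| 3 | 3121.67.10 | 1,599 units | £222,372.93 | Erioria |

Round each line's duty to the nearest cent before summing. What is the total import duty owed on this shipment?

£21,475.37

Line 1 (9411.80.40, Zorune, 3,887 pairs, £270,885.03):
Base rate for 9411.80.40 is 14.5%.
Origin Zorune qualifies under the Ravos–Zorune agreement and 9411.80.40 is covered: preferential rate Free applies instead.
Duty = £270,885.03 × 0% = £0.00.
Line 2 (3079.47.71, Durador, 3,578 kg, £194,965.22):
Base rate for 3079.47.71 is £3.89/kg.
3079.47.71 has an FTA preferential rate, but origin Durador is not Zorune; base rate stands.
The additional-duty order on 3079.47.71 targets Erioria, not Durador; it does not apply.
Duty = 3,578 × £3.89 = £13,918.42.
Line 3 (3121.67.10, Erioria, 1,599 units, £222,372.93):
Base rate for 3121.67.10 is 1.5% + £2.64/unit.
Duty = £222,372.93 × 1.5% + 1,599 × £2.64 = £7,556.95.
Total = £0.00 + £13,918.42 + £7,556.95 = £21,475.37.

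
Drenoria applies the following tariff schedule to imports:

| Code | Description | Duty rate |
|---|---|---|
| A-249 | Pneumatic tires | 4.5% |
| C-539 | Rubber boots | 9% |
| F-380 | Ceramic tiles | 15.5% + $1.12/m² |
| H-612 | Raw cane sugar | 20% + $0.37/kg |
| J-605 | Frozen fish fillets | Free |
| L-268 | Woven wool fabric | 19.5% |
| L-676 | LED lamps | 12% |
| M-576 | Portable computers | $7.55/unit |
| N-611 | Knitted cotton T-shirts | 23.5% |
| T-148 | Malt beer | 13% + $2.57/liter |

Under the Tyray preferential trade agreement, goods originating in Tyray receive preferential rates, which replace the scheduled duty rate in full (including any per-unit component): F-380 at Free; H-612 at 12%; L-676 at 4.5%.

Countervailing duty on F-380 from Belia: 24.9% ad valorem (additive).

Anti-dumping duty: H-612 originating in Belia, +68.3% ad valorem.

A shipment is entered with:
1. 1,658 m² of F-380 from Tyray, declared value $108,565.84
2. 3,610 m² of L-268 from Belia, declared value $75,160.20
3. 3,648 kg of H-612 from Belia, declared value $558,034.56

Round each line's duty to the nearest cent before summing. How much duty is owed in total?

Line 1 (F-380, Tyray, 1,658 m², $108,565.84):
Base rate for F-380 is 15.5% + $1.12/m².
Origin Tyray qualifies under the Drenoria–Tyray agreement and F-380 is covered: preferential rate Free applies instead.
The additional-duty order on F-380 targets Belia, not Tyray; it does not apply.
Duty = $108,565.84 × 0% = $0.00.
Line 2 (L-268, Belia, 3,610 m², $75,160.20):
Base rate for L-268 is 19.5%.
Duty = $75,160.20 × 19.5% = $14,656.24.
Line 3 (H-612, Belia, 3,648 kg, $558,034.56):
Base rate for H-612 is 20% + $0.37/kg.
H-612 has an FTA preferential rate, but origin Belia is not Tyray; base rate stands.
Additional duty on H-612 from Belia: +68.3%. Applied ad valorem rate: 20% + 68.3% = 88.3%.
Duty = $558,034.56 × 88.3% + 3,648 × $0.37 = $494,094.28.
Total = $0.00 + $14,656.24 + $494,094.28 = $508,750.52.

$508,750.52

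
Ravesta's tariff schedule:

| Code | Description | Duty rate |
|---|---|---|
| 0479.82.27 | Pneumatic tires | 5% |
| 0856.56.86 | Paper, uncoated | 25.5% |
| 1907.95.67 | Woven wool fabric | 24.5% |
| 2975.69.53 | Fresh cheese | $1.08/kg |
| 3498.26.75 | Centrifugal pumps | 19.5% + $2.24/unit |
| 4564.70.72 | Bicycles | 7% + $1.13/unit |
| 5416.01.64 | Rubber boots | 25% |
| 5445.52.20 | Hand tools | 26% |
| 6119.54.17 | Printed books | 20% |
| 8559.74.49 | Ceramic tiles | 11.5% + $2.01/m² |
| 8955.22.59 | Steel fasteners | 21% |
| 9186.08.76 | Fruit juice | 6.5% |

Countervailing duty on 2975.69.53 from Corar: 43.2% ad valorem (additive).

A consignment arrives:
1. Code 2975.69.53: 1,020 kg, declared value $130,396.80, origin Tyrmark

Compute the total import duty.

$1,101.60

Line 1 (2975.69.53, Tyrmark, 1,020 kg, $130,396.80):
Base rate for 2975.69.53 is $1.08/kg.
The additional-duty order on 2975.69.53 targets Corar, not Tyrmark; it does not apply.
Duty = 1,020 × $1.08 = $1,101.60.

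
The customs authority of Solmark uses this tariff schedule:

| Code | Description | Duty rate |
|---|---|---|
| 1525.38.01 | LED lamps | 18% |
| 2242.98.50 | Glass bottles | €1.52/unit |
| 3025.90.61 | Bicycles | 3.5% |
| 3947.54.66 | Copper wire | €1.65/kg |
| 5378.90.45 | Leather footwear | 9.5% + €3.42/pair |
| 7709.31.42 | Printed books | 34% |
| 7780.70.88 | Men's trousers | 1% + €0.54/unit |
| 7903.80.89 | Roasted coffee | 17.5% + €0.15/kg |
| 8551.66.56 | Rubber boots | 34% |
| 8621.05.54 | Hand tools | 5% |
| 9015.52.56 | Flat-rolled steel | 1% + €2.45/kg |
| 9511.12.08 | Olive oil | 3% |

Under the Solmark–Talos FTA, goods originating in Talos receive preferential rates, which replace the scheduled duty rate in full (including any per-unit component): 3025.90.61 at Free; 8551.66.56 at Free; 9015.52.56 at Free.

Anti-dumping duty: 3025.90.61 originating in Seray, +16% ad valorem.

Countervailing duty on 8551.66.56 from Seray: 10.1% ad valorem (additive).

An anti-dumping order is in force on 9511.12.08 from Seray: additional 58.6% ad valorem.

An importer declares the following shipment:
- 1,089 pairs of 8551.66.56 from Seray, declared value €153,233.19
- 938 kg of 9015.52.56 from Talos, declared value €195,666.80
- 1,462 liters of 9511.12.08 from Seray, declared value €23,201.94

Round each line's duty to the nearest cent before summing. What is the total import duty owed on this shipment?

€81,868.24

Line 1 (8551.66.56, Seray, 1,089 pairs, €153,233.19):
Base rate for 8551.66.56 is 34%.
8551.66.56 has an FTA preferential rate, but origin Seray is not Talos; base rate stands.
Additional duty on 8551.66.56 from Seray: +10.1%. Applied ad valorem rate: 34% + 10.1% = 44.1%.
Duty = €153,233.19 × 44.1% = €67,575.84.
Line 2 (9015.52.56, Talos, 938 kg, €195,666.80):
Base rate for 9015.52.56 is 1% + €2.45/kg.
Origin Talos qualifies under the Solmark–Talos agreement and 9015.52.56 is covered: preferential rate Free applies instead.
Duty = €195,666.80 × 0% = €0.00.
Line 3 (9511.12.08, Seray, 1,462 liters, €23,201.94):
Base rate for 9511.12.08 is 3%.
Additional duty on 9511.12.08 from Seray: +58.6%. Applied ad valorem rate: 3% + 58.6% = 61.6%.
Duty = €23,201.94 × 61.6% = €14,292.40.
Total = €67,575.84 + €0.00 + €14,292.40 = €81,868.24.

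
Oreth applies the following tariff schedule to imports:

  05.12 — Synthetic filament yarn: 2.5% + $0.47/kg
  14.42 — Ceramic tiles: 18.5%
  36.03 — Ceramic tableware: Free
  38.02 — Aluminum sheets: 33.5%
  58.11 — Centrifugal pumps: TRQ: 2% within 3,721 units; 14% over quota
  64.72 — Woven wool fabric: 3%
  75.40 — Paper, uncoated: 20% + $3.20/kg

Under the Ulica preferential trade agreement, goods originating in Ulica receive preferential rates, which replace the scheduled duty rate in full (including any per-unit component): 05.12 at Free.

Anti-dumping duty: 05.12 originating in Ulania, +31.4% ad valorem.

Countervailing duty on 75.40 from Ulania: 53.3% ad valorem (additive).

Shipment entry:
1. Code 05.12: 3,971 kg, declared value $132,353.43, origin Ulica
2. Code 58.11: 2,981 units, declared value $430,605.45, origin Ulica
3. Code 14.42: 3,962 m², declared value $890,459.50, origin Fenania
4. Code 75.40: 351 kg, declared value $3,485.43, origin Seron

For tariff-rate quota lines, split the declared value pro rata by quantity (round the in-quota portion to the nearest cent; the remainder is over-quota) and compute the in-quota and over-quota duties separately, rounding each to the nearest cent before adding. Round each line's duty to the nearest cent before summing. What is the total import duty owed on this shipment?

Line 1 (05.12, Ulica, 3,971 kg, $132,353.43):
Base rate for 05.12 is 2.5% + $0.47/kg.
Origin Ulica qualifies under the Oreth–Ulica agreement and 05.12 is covered: preferential rate Free applies instead.
The additional-duty order on 05.12 targets Ulania, not Ulica; it does not apply.
Duty = $132,353.43 × 0% = $0.00.
Line 2 (58.11, Ulica, 2,981 units, $430,605.45):
Code 58.11 is under a tariff-rate quota (threshold 3,721 units). Quantity 2,981 units is within the quota, so the in-quota rate 2% applies to the full value.
Duty = $430,605.45 × 2% = $8,612.11.
Line 3 (14.42, Fenania, 3,962 m², $890,459.50):
Base rate for 14.42 is 18.5%.
Duty = $890,459.50 × 18.5% = $164,735.01.
Line 4 (75.40, Seron, 351 kg, $3,485.43):
Base rate for 75.40 is 20% + $3.20/kg.
The additional-duty order on 75.40 targets Ulania, not Seron; it does not apply.
Duty = $3,485.43 × 20% + 351 × $3.20 = $1,820.29.
Total = $0.00 + $8,612.11 + $164,735.01 + $1,820.29 = $175,167.41.

$175,167.41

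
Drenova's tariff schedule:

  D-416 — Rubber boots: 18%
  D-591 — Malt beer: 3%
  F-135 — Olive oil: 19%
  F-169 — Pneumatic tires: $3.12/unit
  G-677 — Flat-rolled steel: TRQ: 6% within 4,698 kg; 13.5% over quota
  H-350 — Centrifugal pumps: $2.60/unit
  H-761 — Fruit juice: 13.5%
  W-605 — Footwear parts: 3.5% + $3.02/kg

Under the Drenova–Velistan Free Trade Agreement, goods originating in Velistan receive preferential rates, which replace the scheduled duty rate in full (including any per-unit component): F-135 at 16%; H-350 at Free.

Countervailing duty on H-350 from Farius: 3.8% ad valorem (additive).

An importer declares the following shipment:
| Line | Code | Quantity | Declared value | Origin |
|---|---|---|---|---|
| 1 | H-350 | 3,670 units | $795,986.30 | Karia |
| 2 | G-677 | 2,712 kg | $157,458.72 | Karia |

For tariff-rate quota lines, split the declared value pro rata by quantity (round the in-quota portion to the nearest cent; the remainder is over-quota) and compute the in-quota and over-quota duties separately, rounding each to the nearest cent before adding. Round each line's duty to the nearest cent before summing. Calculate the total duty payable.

Line 1 (H-350, Karia, 3,670 units, $795,986.30):
Base rate for H-350 is $2.60/unit.
H-350 has an FTA preferential rate, but origin Karia is not Velistan; base rate stands.
The additional-duty order on H-350 targets Farius, not Karia; it does not apply.
Duty = 3,670 × $2.60 = $9,542.00.
Line 2 (G-677, Karia, 2,712 kg, $157,458.72):
Code G-677 is under a tariff-rate quota (threshold 4,698 kg). Quantity 2,712 kg is within the quota, so the in-quota rate 6% applies to the full value.
Duty = $157,458.72 × 6% = $9,447.52.
Total = $9,542.00 + $9,447.52 = $18,989.52.

$18,989.52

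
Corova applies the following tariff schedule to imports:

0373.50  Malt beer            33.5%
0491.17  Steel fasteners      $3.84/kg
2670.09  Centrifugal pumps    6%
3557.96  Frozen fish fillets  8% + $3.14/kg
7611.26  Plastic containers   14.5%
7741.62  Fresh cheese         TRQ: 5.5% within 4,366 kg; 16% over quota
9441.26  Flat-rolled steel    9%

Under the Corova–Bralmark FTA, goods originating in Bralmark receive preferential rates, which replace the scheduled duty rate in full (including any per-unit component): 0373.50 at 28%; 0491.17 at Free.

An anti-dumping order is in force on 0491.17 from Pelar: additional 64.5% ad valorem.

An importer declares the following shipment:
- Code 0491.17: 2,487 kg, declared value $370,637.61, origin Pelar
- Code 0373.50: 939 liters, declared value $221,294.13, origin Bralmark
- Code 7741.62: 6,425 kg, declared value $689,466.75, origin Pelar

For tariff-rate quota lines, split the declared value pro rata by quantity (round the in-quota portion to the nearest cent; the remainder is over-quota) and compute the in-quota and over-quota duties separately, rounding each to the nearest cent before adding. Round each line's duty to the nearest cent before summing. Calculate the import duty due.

Line 1 (0491.17, Pelar, 2,487 kg, $370,637.61):
Base rate for 0491.17 is $3.84/kg.
0491.17 has an FTA preferential rate, but origin Pelar is not Bralmark; base rate stands.
Additional duty on 0491.17 from Pelar: +64.5% ad valorem. Applied ad valorem rate = 64.5%.
Duty = $370,637.61 × 64.5% + 2,487 × $3.84 = $248,611.34.
Line 2 (0373.50, Bralmark, 939 liters, $221,294.13):
Base rate for 0373.50 is 33.5%.
Origin Bralmark qualifies under the Corova–Bralmark agreement and 0373.50 is covered: preferential rate 28% applies instead.
Duty = $221,294.13 × 28% = $61,962.36.
Line 3 (7741.62, Pelar, 6,425 kg, $689,466.75):
Code 7741.62 is under a tariff-rate quota (threshold 4,366 kg). In-quota: 4,366 kg at 5.5%; over-quota: 2,059 kg at 16%.
Pro-rata value split: in-quota = $689,466.75 × 4,366/6,425 = $468,515.46; over-quota = $689,466.75 − $468,515.46 = $220,951.29.
In-quota duty = $468,515.46 × 5.5% = $25,768.35. Over-quota duty = $220,951.29 × 16% = $35,352.21.
Line duty = $25,768.35 + $35,352.21 = $61,120.56.
Total = $248,611.34 + $61,962.36 + $61,120.56 = $371,694.26.

$371,694.26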